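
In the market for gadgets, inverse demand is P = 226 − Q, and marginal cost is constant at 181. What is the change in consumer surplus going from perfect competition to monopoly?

Competitive firms price at marginal cost: P = 181, giving Q = 45.
CS = ½·(226 − 181)·45 = 1012.5.
Monopoly sets MR = MC: 226 − 2Q = 181 ⇒ Q = 22.5, P = 226 − 22.5 = 203.5.
CS = ½·(226 − 203.5)·22.5 = 253.125.
Change in consumer surplus: 253.125 − 1012.5 = −759.375.

Consumer surplus falls by 759.375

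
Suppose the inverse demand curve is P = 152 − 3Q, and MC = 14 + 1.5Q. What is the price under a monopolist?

P = 96.8

Monopoly sets MR = MC: 152 − 6Q = 14 + 1.5Q ⇒ Q = 18.4, P = 152 − 3·18.4 = 96.8.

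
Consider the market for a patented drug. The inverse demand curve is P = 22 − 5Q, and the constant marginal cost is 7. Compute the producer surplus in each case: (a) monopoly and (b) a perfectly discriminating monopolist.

A monopolist chooses Q where MR = MC. MR = 22 − 10Q; setting this equal to 7 gives Q = 1.5 and P = 14.5.
PS = (14.5 − 7)·1.5 = 11.25.
With perfect price discrimination, output is the efficient level Q = 3 (where demand meets MC), but every buyer pays their willingness to pay: CS = 0 and PS = total surplus.
PS = ½·(22 − 7)·3 = 22.5.

Monopoly: PS = 11.25; Perfect PD: PS = 22.5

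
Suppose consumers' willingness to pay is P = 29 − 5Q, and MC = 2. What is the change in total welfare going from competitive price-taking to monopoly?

Total welfare falls by 18.225

Under competition P = MC = 2, so Q = (29 − 2)/5 = 5.4.
CS = ½·(29 − 2)·5.4 = 72.9; PS = (2 − 2)·5.4 = 0; TS = 72.9.
A monopolist chooses Q where MR = MC. MR = 29 − 10Q; setting this equal to 2 gives Q = 2.7 and P = 15.5.
CS = ½·(29 − 15.5)·2.7 = 18.225; PS = (15.5 − 2)·2.7 = 36.45; TS = 54.675.
Change in total welfare: 54.675 − 72.9 = −18.225.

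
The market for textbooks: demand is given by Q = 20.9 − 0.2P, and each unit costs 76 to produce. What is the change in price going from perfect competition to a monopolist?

Inverting demand: P = 104.5 − 5Q.
Perfect competition: P = MC = 76, so 104.5 − 5Q = 76 and Q = 5.7.
Monopoly sets MR = MC: 104.5 − 10Q = 76 ⇒ Q = 2.85, P = 104.5 − 5·2.85 = 90.25.
Change in price: 90.25 − 76 = 14.25.

P rises by 14.25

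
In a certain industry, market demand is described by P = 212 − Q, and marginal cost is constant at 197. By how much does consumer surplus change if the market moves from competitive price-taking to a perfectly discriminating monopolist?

Competitive firms price at marginal cost: P = 197, giving Q = 15.
CS = ½·(212 − 197)·15 = 112.5.
A perfectly discriminating monopolist sells every unit with P(Q) ≥ MC(Q), so output equals the competitive quantity Q = 15. Each buyer pays their reservation price, so CS = 0 and the firm captures all surplus.
CS = 0.
Change in consumer surplus: 0 − 112.5 = −112.5.

CS falls by 112.5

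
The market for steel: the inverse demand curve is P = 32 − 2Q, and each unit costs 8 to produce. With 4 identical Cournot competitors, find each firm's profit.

In a 4-firm Cournot equilibrium, symmetry and the first-order condition give q = (32 − 8)/(10) = 2.4. So Q = 9.6 and P = 12.8.
Each firm's profit = (12.8 − 8)·2.4 = 11.52.

π_i = 11.52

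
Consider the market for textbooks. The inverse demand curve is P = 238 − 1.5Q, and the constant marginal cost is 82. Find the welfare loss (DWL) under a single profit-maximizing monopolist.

Under competition P = MC = 82, so Q = (238 − 82)/1.5 = 104.
A monopolist chooses Q where MR = MC. MR = 238 − 3Q; setting this equal to 82 gives Q = 52 and P = 160.
DWL is the triangle between Q = 52 and Q = 104: ½·(104 − 52)·(160 − 82) = 2028.

DWL = 2028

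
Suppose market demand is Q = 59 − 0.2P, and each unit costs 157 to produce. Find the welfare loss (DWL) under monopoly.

Inverting demand: P = 295 − 5Q.
Competitive firms price at marginal cost: P = 157, giving Q = 27.6.
A monopolist chooses Q where MR = MC. MR = 295 − 10Q; setting this equal to 157 gives Q = 13.8 and P = 226.
DWL is the triangle between Q = 13.8 and Q = 27.6: ½·(27.6 − 13.8)·(226 − 157) = 476.1.

DWL = 476.1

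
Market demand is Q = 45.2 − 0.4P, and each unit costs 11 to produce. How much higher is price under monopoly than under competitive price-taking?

Price rises by 51

Inverting demand: P = 113 − 2.5Q.
Perfect competition: P = MC = 11, so 113 − 2.5Q = 11 and Q = 40.8.
A monopolist chooses Q where MR = MC. MR = 113 − 5Q; setting this equal to 11 gives Q = 20.4 and P = 62.
Change in price: 62 − 11 = 51.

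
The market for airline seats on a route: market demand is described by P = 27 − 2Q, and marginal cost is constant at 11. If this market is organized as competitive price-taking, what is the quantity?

Competitive firms price at marginal cost: P = 11, giving Q = 8.

Q = 8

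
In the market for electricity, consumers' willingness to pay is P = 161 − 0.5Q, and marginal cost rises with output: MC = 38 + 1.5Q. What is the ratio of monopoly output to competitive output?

Q_m/Q_c = 0.8

Monopoly sets MR = MC: 161 − Q = 38 + 1.5Q ⇒ Q = 49.2, P = 161 − 0.5·49.2 = 136.4.
Under competition P = MC: 161 − 0.5Q = 38 + 1.5Q ⇒ Q = 61.5, P = 130.25.
Ratio Q_m/Q_c = 49.2/61.5 = 0.8.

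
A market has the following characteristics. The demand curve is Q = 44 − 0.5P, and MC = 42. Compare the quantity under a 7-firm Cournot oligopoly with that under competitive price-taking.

Inverting demand: P = 88 − 2Q.
In a 7-firm Cournot equilibrium, symmetry and the first-order condition give q = (88 − 42)/(16) = 2.875. So Q = 20.125 and P = 47.75.
Under competition P = MC = 42, so Q = (88 − 42)/2 = 23.

Cournot: Q = 20.125; Competition: Q = 23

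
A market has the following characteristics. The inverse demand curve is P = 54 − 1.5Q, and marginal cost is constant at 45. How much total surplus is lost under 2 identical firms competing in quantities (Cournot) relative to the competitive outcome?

Under competition P = MC = 45, so Q = (54 − 45)/1.5 = 6.
With 2 symmetric Cournot firms, each firm's FOC gives 54 − 4.5q = 45, so q = 2, Q = 2·2 = 4, and P = 48.
DWL is the triangle between Q = 4 and Q = 6: ½·(6 − 4)·(48 − 45) = 3.

DWL = 3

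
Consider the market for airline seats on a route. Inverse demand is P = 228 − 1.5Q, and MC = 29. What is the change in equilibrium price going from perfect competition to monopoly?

Perfect competition: P = MC = 29, so 228 − 1.5Q = 29 and Q = 398/3.
Monopoly sets MR = MC: 228 − 3Q = 29 ⇒ Q = 199/3, P = 228 − 1.5·199/3 = 128.5.
Change in equilibrium price: 128.5 − 29 = 99.5.

P rises by 99.5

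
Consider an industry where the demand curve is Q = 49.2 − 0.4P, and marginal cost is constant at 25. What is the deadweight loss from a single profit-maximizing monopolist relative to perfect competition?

Inverting demand: P = 123 − 2.5Q.
Competitive firms price at marginal cost: P = 25, giving Q = 39.2.
Monopoly sets MR = MC: 123 − 5Q = 25 ⇒ Q = 19.6, P = 123 − 2.5·19.6 = 74.
DWL is the triangle between Q = 19.6 and Q = 39.2: ½·(39.2 − 19.6)·(74 − 25) = 480.2.

DWL = 480.2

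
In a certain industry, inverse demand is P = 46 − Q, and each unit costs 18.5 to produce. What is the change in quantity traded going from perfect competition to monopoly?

Competitive firms price at marginal cost: P = 18.5, giving Q = 27.5.
The monopolist equates marginal revenue to marginal cost: 46 − 2Q = 18.5, so Q = 13.75. From demand, P = 32.25.
Change in quantity traded: 13.75 − 27.5 = −13.75.

Quantity traded falls by 13.75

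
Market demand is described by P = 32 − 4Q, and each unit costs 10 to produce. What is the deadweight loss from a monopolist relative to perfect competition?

DWL = 15.125

Under competition P = MC = 10, so Q = (32 − 10)/4 = 5.5.
A monopolist chooses Q where MR = MC. MR = 32 − 8Q; setting this equal to 10 gives Q = 2.75 and P = 21.
DWL is the triangle between Q = 2.75 and Q = 5.5: ½·(5.5 − 2.75)·(21 − 10) = 15.125.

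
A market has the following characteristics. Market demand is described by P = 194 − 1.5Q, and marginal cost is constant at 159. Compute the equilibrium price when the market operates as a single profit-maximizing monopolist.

P = 176.5

The monopolist equates marginal revenue to marginal cost: 194 − 3Q = 159, so Q = 35/3. From demand, P = 176.5.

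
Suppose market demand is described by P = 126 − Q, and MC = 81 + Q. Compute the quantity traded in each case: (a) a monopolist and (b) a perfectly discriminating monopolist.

A monopolist chooses Q where MR = MC. MR = 126 − 2Q; setting this equal to 81 + Q gives Q = 15 and P = 111.
With perfect price discrimination, output is the efficient level Q = 22.5 (where demand meets MC), but every buyer pays their willingness to pay: CS = 0 and PS = total surplus.

Monopoly: Q = 15; Perfect PD: Q = 22.5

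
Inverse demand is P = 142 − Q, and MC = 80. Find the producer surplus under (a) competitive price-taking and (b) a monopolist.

Competition: PS = 0; Monopoly: PS = 961

Competitive firms price at marginal cost: P = 80, giving Q = 62.
PS = (80 − 80)·62 = 0.
The monopolist equates marginal revenue to marginal cost: 142 − 2Q = 80, so Q = 31. From demand, P = 111.
PS = (111 − 80)·31 = 961.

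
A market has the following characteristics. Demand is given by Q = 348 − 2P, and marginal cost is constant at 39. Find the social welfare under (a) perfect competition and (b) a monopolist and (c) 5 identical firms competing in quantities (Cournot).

Competition: TS = 18225; Monopoly: TS = 13668.75; Cournot: TS = 17718.75

Inverting demand: P = 174 − 0.5Q.
Perfect competition: P = MC = 39, so 174 − 0.5Q = 39 and Q = 270.
CS = ½·(174 − 39)·270 = 18225; PS = (39 − 39)·270 = 0; TS = 18225.
The monopolist equates marginal revenue to marginal cost: 174 − Q = 39, so Q = 135. From demand, P = 106.5.
CS = ½·(174 − 106.5)·135 = 4556.25; PS = (106.5 − 39)·135 = 9112.5; TS = 13668.75.
In a 5-firm Cournot equilibrium, symmetry and the first-order condition give q = (174 − 39)/(3) = 45. So Q = 225 and P = 61.5.
CS = ½·(174 − 61.5)·225 = 12656.25; PS = (61.5 − 39)·225 = 5062.5; TS = 17718.75.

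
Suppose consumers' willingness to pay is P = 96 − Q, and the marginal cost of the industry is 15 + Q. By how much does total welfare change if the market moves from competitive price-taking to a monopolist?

TS falls by 182.25

Under competition P = MC: 96 − Q = 15 + Q ⇒ Q = 40.5, P = 55.5.
CS = ½·(96 − 55.5)·40.5 = 820.125; PS = (55.5·40.5 − 15·40.5 − ½·1·40.5²) = 820.125; TS = 1640.25.
The monopolist equates marginal revenue to marginal cost: 96 − 2Q = 15 + Q, so Q = 27. From demand, P = 69.
CS = ½·(96 − 69)·27 = 364.5; PS = (69·27 − 15·27 − ½·1·27²) = 1093.5; TS = 1458.
Change in total welfare: 1458 − 1640.25 = −182.25.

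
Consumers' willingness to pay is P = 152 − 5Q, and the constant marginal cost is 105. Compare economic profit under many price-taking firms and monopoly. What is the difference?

Perfect competition: P = MC = 105, so 152 − 5Q = 105 and Q = 9.4.
Profit = (105 − 105)·9.4 = 0.
A monopolist chooses Q where MR = MC. MR = 152 − 10Q; setting this equal to 105 gives Q = 4.7 and P = 128.5.
Profit = (128.5 − 105)·4.7 = 110.45.
Change in economic profit: 110.45 − 0 = 110.45.

π rises by 110.45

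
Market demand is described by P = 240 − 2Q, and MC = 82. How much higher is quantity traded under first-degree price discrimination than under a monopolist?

The monopolist equates marginal revenue to marginal cost: 240 − 4Q = 82, so Q = 39.5. From demand, P = 161.
Under first-degree price discrimination the firm charges each unit its demand price and produces up to where P = MC, i.e. Q = 79. Consumer surplus is zero; producer surplus equals total surplus.
Change in quantity traded: 79 − 39.5 = 39.5.

Q rises by 39.5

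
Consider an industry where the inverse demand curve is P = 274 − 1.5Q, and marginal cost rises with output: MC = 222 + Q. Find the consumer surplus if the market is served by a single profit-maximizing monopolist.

CS = 126.75

The monopolist equates marginal revenue to marginal cost: 274 − 3Q = 222 + Q, so Q = 13. From demand, P = 254.5.
CS = ½·(274 − 254.5)·13 = 126.75.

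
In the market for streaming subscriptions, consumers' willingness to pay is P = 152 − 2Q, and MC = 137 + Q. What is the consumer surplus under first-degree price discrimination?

CS = 0

Under first-degree price discrimination the firm charges each unit its demand price and produces up to where P = MC, i.e. Q = 5. Consumer surplus is zero; producer surplus equals total surplus.
CS = 0.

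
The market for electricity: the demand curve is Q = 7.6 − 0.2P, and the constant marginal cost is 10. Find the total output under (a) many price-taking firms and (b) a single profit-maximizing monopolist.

Competition: Q = 5.6; Monopoly: Q = 2.8

Inverting demand: P = 38 − 5Q.
Under competition P = MC = 10, so Q = (38 − 10)/5 = 5.6.
Monopoly sets MR = MC: 38 − 10Q = 10 ⇒ Q = 2.8, P = 38 − 5·2.8 = 24.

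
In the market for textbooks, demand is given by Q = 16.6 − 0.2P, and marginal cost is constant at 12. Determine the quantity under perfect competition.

Q = 14.2

Inverting demand: P = 83 − 5Q.
Competitive firms price at marginal cost: P = 12, giving Q = 14.2.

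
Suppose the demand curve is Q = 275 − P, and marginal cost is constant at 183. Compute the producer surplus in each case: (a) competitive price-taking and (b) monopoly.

Competition: PS = 0; Monopoly: PS = 2116

Inverting demand: P = 275 − Q.
Under competition P = MC = 183, so Q = (275 − 183)/1 = 92.
PS = (183 − 183)·92 = 0.
The monopolist equates marginal revenue to marginal cost: 275 − 2Q = 183, so Q = 46. From demand, P = 229.
PS = (229 − 183)·46 = 2116.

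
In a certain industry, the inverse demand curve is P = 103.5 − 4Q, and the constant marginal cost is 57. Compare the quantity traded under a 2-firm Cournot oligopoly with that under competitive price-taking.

Cournot: Q = 7.75; Competition: Q = 11.625

In a 2-firm Cournot equilibrium, symmetry and the first-order condition give q = (103.5 − 57)/(12) = 3.875. So Q = 7.75 and P = 72.5.
Competitive firms price at marginal cost: P = 57, giving Q = 11.625.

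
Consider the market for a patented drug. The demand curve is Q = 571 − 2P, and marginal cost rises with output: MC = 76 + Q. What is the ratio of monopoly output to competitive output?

Q_m/Q_c = 0.75

Inverting demand: P = 285.5 − 0.5Q.
Monopoly sets MR = MC: 285.5 − Q = 76 + Q ⇒ Q = 104.75, P = 285.5 − 0.5·104.75 = 233.125.
Competitive equilibrium sets price equal to marginal cost: 285.5 − 0.5Q = 76 + Q, so Q = 419/3 and P = 647/3.
Ratio Q_m/Q_c = 104.75/(419/3) = 0.75.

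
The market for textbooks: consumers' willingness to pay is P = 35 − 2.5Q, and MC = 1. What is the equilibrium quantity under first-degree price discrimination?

A perfectly discriminating monopolist sells every unit with P(Q) ≥ MC(Q), so output equals the competitive quantity Q = 13.6. Each buyer pays their reservation price, so CS = 0 and the firm captures all surplus.

Q = 13.6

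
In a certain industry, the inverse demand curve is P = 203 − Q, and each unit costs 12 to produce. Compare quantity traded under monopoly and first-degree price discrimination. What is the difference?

A monopolist chooses Q where MR = MC. MR = 203 − 2Q; setting this equal to 12 gives Q = 95.5 and P = 107.5.
Under first-degree price discrimination the firm charges each unit its demand price and produces up to where P = MC, i.e. Q = 191. Consumer surplus is zero; producer surplus equals total surplus.
Change in quantity traded: 191 − 95.5 = 95.5.

Quantity traded rises by 95.5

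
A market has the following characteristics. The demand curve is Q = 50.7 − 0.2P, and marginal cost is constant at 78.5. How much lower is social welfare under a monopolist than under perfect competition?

Social welfare falls by 765.625

Inverting demand: P = 253.5 − 5Q.
Under competition P = MC = 78.5, so Q = (253.5 − 78.5)/5 = 35.
CS = ½·(253.5 − 78.5)·35 = 3062.5; PS = (78.5 − 78.5)·35 = 0; TS = 3062.5.
A monopolist chooses Q where MR = MC. MR = 253.5 − 10Q; setting this equal to 78.5 gives Q = 17.5 and P = 166.
CS = ½·(253.5 − 166)·17.5 = 765.625; PS = (166 − 78.5)·17.5 = 1531.25; TS = 2296.875.
Change in social welfare: 2296.875 − 3062.5 = −765.625.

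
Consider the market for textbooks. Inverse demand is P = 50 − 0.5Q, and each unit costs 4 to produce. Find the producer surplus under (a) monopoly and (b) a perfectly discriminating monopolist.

Monopoly: PS = 1058; Perfect PD: PS = 2116

The monopolist equates marginal revenue to marginal cost: 50 − Q = 4, so Q = 46. From demand, P = 27.
PS = (27 − 4)·46 = 1058.
With perfect price discrimination, output is the efficient level Q = 92 (where demand meets MC), but every buyer pays their willingness to pay: CS = 0 and PS = total surplus.
PS = ½·(50 − 4)·92 = 2116.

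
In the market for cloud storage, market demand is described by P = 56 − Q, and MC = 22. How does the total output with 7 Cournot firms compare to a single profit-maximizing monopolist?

Cournot with 7 identical firms: the symmetric best-response condition is 56 − 8q = 22. Each firm produces q = 4.25, total output Q = 29.75, price P = 26.25.
The monopolist equates marginal revenue to marginal cost: 56 − 2Q = 22, so Q = 17. From demand, P = 39.

Cournot: Q = 29.75; Monopoly: Q = 17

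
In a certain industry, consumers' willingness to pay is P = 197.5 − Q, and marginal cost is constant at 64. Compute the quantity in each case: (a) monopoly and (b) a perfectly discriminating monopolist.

A monopolist chooses Q where MR = MC. MR = 197.5 − 2Q; setting this equal to 64 gives Q = 66.75 and P = 130.75.
A perfectly discriminating monopolist sells every unit with P(Q) ≥ MC(Q), so output equals the competitive quantity Q = 133.5. Each buyer pays their reservation price, so CS = 0 and the firm captures all surplus.

Monopoly: Q = 66.75; Perfect PD: Q = 133.5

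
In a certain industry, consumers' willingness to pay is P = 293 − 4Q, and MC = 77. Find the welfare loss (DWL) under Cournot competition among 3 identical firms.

Under competition P = MC = 77, so Q = (293 − 77)/4 = 54.
With 3 symmetric Cournot firms, each firm's FOC gives 293 − 16q = 77, so q = 13.5, Q = 3·13.5 = 40.5, and P = 131.
DWL is the triangle between Q = 40.5 and Q = 54: ½·(54 − 40.5)·(131 − 77) = 364.5.

DWL = 364.5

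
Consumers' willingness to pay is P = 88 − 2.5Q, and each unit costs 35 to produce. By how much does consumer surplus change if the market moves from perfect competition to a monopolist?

Consumer surplus falls by 421.35

Competitive firms price at marginal cost: P = 35, giving Q = 21.2.
CS = ½·(88 − 35)·21.2 = 561.8.
Monopoly sets MR = MC: 88 − 5Q = 35 ⇒ Q = 10.6, P = 88 − 2.5·10.6 = 61.5.
CS = ½·(88 − 61.5)·10.6 = 140.45.
Change in consumer surplus: 140.45 − 561.8 = −421.35.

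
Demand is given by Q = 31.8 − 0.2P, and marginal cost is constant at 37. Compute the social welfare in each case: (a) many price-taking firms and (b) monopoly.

Competition: TS = 1488.4; Monopoly: TS = 1116.3

Inverting demand: P = 159 − 5Q.
Perfect competition: P = MC = 37, so 159 − 5Q = 37 and Q = 24.4.
CS = ½·(159 − 37)·24.4 = 1488.4; PS = (37 − 37)·24.4 = 0; TS = 1488.4.
A monopolist chooses Q where MR = MC. MR = 159 − 10Q; setting this equal to 37 gives Q = 12.2 and P = 98.
CS = ½·(159 − 98)·12.2 = 372.1; PS = (98 − 37)·12.2 = 744.2; TS = 1116.3.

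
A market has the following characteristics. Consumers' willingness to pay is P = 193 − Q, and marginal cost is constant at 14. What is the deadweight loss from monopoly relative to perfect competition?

Under competition P = MC = 14, so Q = (193 − 14)/1 = 179.
The monopolist equates marginal revenue to marginal cost: 193 − 2Q = 14, so Q = 89.5. From demand, P = 103.5.
DWL is the triangle between Q = 89.5 and Q = 179: ½·(179 − 89.5)·(103.5 − 14) = 4005.125.

DWL = 4005.125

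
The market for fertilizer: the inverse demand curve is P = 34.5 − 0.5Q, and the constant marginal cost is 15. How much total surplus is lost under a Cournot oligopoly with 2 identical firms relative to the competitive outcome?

DWL = 42.25

Perfect competition: P = MC = 15, so 34.5 − 0.5Q = 15 and Q = 39.
In a 2-firm Cournot equilibrium, symmetry and the first-order condition give q = (34.5 − 15)/(1.5) = 13. So Q = 26 and P = 21.5.
DWL is the triangle between Q = 26 and Q = 39: ½·(39 − 26)·(21.5 − 15) = 42.25.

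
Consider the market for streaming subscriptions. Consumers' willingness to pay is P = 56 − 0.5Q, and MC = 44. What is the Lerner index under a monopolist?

Monopoly sets MR = MC: 56 − Q = 44 ⇒ Q = 12, P = 56 − 0.5·12 = 50.
Lerner index = (P − MC)/P = (50 − 44)/50 = 0.12.

Lerner index = 0.12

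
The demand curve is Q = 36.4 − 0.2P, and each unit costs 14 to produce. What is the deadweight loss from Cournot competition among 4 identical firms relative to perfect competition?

Inverting demand: P = 182 − 5Q.
Competitive firms price at marginal cost: P = 14, giving Q = 33.6.
With 4 symmetric Cournot firms, each firm's FOC gives 182 − 25q = 14, so q = 6.72, Q = 4·6.72 = 26.88, and P = 47.6.
DWL is the triangle between Q = 26.88 and Q = 33.6: ½·(33.6 − 26.88)·(47.6 − 14) = 112.896.

DWL = 112.896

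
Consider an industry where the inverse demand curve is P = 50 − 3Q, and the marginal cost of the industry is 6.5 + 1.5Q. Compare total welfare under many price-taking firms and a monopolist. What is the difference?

Total welfare falls by 33.64

Competitive equilibrium sets price equal to marginal cost: 50 − 3Q = 6.5 + 1.5Q, so Q = 29/3 and P = 21.
CS = ½·(50 − 21)·29/3 = 841/6; PS = (21·29/3 − 6.5·29/3 − ½·1.5·(29/3)²) = 841/12; TS = 210.25.
Monopoly sets MR = MC: 50 − 6Q = 6.5 + 1.5Q ⇒ Q = 5.8, P = 50 − 3·5.8 = 32.6.
CS = ½·(50 − 32.6)·5.8 = 50.46; PS = (32.6·5.8 − 6.5·5.8 − ½·1.5·5.8²) = 126.15; TS = 176.61.
Change in total welfare: 176.61 − 210.25 = −33.64.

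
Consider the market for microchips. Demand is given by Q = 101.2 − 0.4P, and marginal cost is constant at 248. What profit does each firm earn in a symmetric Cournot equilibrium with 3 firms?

Inverting demand: P = 253 − 2.5Q.
Cournot with 3 identical firms: the symmetric best-response condition is 253 − 10q = 248. Each firm produces q = 0.5, total output Q = 1.5, price P = 249.25.
Each firm's profit = (249.25 − 248)·0.5 = 0.625.

π_i = 0.625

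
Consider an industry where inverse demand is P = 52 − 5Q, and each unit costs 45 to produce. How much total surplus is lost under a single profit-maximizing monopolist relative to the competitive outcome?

Competitive firms price at marginal cost: P = 45, giving Q = 1.4.
The monopolist equates marginal revenue to marginal cost: 52 − 10Q = 45, so Q = 0.7. From demand, P = 48.5.
DWL is the triangle between Q = 0.7 and Q = 1.4: ½·(1.4 − 0.7)·(48.5 − 45) = 1.225.

DWL = 1.225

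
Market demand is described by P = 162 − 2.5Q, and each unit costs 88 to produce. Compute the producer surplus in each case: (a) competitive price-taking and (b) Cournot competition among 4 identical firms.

Under competition P = MC = 88, so Q = (162 − 88)/2.5 = 29.6.
PS = (88 − 88)·29.6 = 0.
In a 4-firm Cournot equilibrium, symmetry and the first-order condition give q = (162 − 88)/(12.5) = 5.92. So Q = 23.68 and P = 102.8.
PS = (102.8 − 88)·23.68 = 350.464.

Competition: PS = 0; Cournot: PS = 350.464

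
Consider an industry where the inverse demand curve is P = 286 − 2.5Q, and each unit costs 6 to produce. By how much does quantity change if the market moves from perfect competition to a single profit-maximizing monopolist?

Q falls by 56

Competitive firms price at marginal cost: P = 6, giving Q = 112.
Monopoly sets MR = MC: 286 − 5Q = 6 ⇒ Q = 56, P = 286 − 2.5·56 = 146.
Change in quantity: 56 − 112 = −56.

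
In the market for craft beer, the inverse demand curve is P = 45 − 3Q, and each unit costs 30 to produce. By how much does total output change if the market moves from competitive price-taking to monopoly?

Q falls by 2.5

Under competition P = MC = 30, so Q = (45 − 30)/3 = 5.
Monopoly sets MR = MC: 45 − 6Q = 30 ⇒ Q = 2.5, P = 45 − 3·2.5 = 37.5.
Change in total output: 2.5 − 5 = −2.5.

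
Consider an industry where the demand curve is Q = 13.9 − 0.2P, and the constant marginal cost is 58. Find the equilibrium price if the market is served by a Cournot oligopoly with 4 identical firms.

P = 60.3

Inverting demand: P = 69.5 − 5Q.
With 4 symmetric Cournot firms, each firm's FOC gives 69.5 − 25q = 58, so q = 0.46, Q = 4·0.46 = 1.84, and P = 60.3.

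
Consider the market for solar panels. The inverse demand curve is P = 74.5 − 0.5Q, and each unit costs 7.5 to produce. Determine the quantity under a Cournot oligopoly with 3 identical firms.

Cournot with 3 identical firms: the symmetric best-response condition is 74.5 − 2q = 7.5. Each firm produces q = 33.5, total output Q = 100.5, price P = 24.25.

Q = 100.5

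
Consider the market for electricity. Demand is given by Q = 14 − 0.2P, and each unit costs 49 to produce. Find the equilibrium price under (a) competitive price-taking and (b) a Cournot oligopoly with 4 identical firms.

Inverting demand: P = 70 − 5Q.
Competitive firms price at marginal cost: P = 49, giving Q = 4.2.
With 4 symmetric Cournot firms, each firm's FOC gives 70 − 25q = 49, so q = 0.84, Q = 4·0.84 = 3.36, and P = 53.2.

Competition: P = 49; Cournot: P = 53.2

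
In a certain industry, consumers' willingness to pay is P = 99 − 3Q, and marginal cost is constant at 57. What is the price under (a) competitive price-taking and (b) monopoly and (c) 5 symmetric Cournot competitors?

Competitive firms price at marginal cost: P = 57, giving Q = 14.
Monopoly sets MR = MC: 99 − 6Q = 57 ⇒ Q = 7, P = 99 − 3·7 = 78.
With 5 symmetric Cournot firms, each firm's FOC gives 99 − 18q = 57, so q = 7/3, Q = 5·7/3 = 35/3, and P = 64.

Competition: P = 57; Monopoly: P = 78; Cournot: P = 64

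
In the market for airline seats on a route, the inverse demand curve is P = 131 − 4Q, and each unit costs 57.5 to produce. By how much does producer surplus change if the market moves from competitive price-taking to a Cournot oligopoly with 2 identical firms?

Perfect competition: P = MC = 57.5, so 131 − 4Q = 57.5 and Q = 18.375.
PS = (57.5 − 57.5)·18.375 = 0.
In a 2-firm Cournot equilibrium, symmetry and the first-order condition give q = (131 − 57.5)/(12) = 6.125. So Q = 12.25 and P = 82.
PS = (82 − 57.5)·12.25 = 300.125.
Change in producer surplus: 300.125 − 0 = 300.125.

PS rises by 300.125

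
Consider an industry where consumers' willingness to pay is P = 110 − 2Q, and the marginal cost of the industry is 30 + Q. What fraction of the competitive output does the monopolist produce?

The monopolist equates marginal revenue to marginal cost: 110 − 4Q = 30 + Q, so Q = 16. From demand, P = 78.
Competitive equilibrium sets price equal to marginal cost: 110 − 2Q = 30 + Q, so Q = 80/3 and P = 170/3.
Ratio Q_m/Q_c = 16/(80/3) = 0.6.

Q_m/Q_c = 0.6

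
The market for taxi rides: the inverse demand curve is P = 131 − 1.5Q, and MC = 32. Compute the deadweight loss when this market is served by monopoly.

DWL = 816.75

Under competition P = MC = 32, so Q = (131 − 32)/1.5 = 66.
A monopolist chooses Q where MR = MC. MR = 131 − 3Q; setting this equal to 32 gives Q = 33 and P = 81.5.
DWL is the triangle between Q = 33 and Q = 66: ½·(66 − 33)·(81.5 − 32) = 816.75.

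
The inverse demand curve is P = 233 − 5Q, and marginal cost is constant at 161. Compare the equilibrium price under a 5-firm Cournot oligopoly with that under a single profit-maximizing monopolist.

Cournot: P = 173; Monopoly: P = 197

In a 5-firm Cournot equilibrium, symmetry and the first-order condition give q = (233 − 161)/(30) = 2.4. So Q = 12 and P = 173.
Monopoly sets MR = MC: 233 − 10Q = 161 ⇒ Q = 7.2, P = 233 − 5·7.2 = 197.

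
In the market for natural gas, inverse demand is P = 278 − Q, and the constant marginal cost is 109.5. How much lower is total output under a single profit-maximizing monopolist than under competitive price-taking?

Under competition P = MC = 109.5, so Q = (278 − 109.5)/1 = 168.5.
A monopolist chooses Q where MR = MC. MR = 278 − 2Q; setting this equal to 109.5 gives Q = 84.25 and P = 193.75.
Change in total output: 84.25 − 168.5 = −84.25.

Q falls by 84.25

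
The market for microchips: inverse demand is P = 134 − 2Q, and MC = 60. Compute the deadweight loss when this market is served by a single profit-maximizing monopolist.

Perfect competition: P = MC = 60, so 134 − 2Q = 60 and Q = 37.
A monopolist chooses Q where MR = MC. MR = 134 − 4Q; setting this equal to 60 gives Q = 18.5 and P = 97.
DWL is the triangle between Q = 18.5 and Q = 37: ½·(37 − 18.5)·(97 − 60) = 342.25.

DWL = 342.25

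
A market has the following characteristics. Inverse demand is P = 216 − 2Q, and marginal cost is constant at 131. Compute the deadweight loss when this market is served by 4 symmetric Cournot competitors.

Under competition P = MC = 131, so Q = (216 − 131)/2 = 42.5.
Cournot with 4 identical firms: the symmetric best-response condition is 216 − 10q = 131. Each firm produces q = 8.5, total output Q = 34, price P = 148.
DWL is the triangle between Q = 34 and Q = 42.5: ½·(42.5 − 34)·(148 − 131) = 72.25.

DWL = 72.25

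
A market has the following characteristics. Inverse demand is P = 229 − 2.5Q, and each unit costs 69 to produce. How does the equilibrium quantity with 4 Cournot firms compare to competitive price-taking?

With 4 symmetric Cournot firms, each firm's FOC gives 229 − 12.5q = 69, so q = 12.8, Q = 4·12.8 = 51.2, and P = 101.
Perfect competition: P = MC = 69, so 229 − 2.5Q = 69 and Q = 64.

Cournot: Q = 51.2; Competition: Q = 64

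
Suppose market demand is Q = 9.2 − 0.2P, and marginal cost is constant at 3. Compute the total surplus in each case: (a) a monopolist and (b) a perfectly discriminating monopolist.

Monopoly: TS = 138.675; Perfect PD: TS = 184.9

Inverting demand: P = 46 − 5Q.
A monopolist chooses Q where MR = MC. MR = 46 − 10Q; setting this equal to 3 gives Q = 4.3 and P = 24.5.
CS = ½·(46 − 24.5)·4.3 = 46.225; PS = (24.5 − 3)·4.3 = 92.45; TS = 138.675.
A perfectly discriminating monopolist sells every unit with P(Q) ≥ MC(Q), so output equals the competitive quantity Q = 8.6. Each buyer pays their reservation price, so CS = 0 and the firm captures all surplus.
TS = 184.9 (equal to competitive TS).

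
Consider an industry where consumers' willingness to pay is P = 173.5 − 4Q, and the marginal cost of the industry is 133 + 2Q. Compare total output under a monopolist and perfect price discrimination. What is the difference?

Q rises by 2.7

A monopolist chooses Q where MR = MC. MR = 173.5 − 8Q; setting this equal to 133 + 2Q gives Q = 4.05 and P = 157.3.
Under first-degree price discrimination the firm charges each unit its demand price and produces up to where P = MC, i.e. Q = 6.75. Consumer surplus is zero; producer surplus equals total surplus.
Change in total output: 6.75 − 4.05 = 2.7.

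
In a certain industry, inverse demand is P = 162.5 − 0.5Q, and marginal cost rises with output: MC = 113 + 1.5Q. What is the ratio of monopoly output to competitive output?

A monopolist chooses Q where MR = MC. MR = 162.5 − Q; setting this equal to 113 + 1.5Q gives Q = 19.8 and P = 152.6.
Under competition P = MC: 162.5 − 0.5Q = 113 + 1.5Q ⇒ Q = 24.75, P = 150.125.
Ratio Q_m/Q_c = 19.8/24.75 = 0.8.

Q_m/Q_c = 0.8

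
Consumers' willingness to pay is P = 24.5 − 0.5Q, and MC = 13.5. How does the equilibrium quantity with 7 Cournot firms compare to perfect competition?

In a 7-firm Cournot equilibrium, symmetry and the first-order condition give q = (24.5 − 13.5)/(4) = 2.75. So Q = 19.25 and P = 14.875.
Under competition P = MC = 13.5, so Q = (24.5 − 13.5)/0.5 = 22.

Cournot: Q = 19.25; Competition: Q = 22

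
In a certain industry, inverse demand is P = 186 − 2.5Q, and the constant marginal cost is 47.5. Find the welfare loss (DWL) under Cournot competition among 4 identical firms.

Under competition P = MC = 47.5, so Q = (186 − 47.5)/2.5 = 55.4.
With 4 symmetric Cournot firms, each firm's FOC gives 186 − 12.5q = 47.5, so q = 11.08, Q = 4·11.08 = 44.32, and P = 75.2.
DWL is the triangle between Q = 44.32 and Q = 55.4: ½·(55.4 − 44.32)·(75.2 − 47.5) = 153.458.

DWL = 153.458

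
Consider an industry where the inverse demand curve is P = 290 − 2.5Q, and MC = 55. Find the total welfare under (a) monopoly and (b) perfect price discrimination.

The monopolist equates marginal revenue to marginal cost: 290 − 5Q = 55, so Q = 47. From demand, P = 172.5.
CS = ½·(290 − 172.5)·47 = 2761.25; PS = (172.5 − 55)·47 = 5522.5; TS = 8283.75.
A perfectly discriminating monopolist sells every unit with P(Q) ≥ MC(Q), so output equals the competitive quantity Q = 94. Each buyer pays their reservation price, so CS = 0 and the firm captures all surplus.
TS = 11045 (equal to competitive TS).

Monopoly: TS = 8283.75; Perfect PD: TS = 11045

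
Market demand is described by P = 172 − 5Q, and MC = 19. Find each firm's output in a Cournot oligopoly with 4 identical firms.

q_i = 6.12

Cournot with 4 identical firms: the symmetric best-response condition is 172 − 25q = 19. Each firm produces q = 6.12, total output Q = 24.48, price P = 49.6.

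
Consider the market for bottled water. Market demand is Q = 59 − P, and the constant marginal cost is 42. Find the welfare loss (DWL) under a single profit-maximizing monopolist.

DWL = 36.125

Inverting demand: P = 59 − Q.
Competitive firms price at marginal cost: P = 42, giving Q = 17.
The monopolist equates marginal revenue to marginal cost: 59 − 2Q = 42, so Q = 8.5. From demand, P = 50.5.
DWL is the triangle between Q = 8.5 and Q = 17: ½·(17 − 8.5)·(50.5 − 42) = 36.125.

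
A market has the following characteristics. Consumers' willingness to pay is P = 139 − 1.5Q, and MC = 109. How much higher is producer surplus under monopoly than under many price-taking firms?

Competitive firms price at marginal cost: P = 109, giving Q = 20.
PS = (109 − 109)·20 = 0.
Monopoly sets MR = MC: 139 − 3Q = 109 ⇒ Q = 10, P = 139 − 1.5·10 = 124.
PS = (124 − 109)·10 = 150.
Change in producer surplus: 150 − 0 = 150.

Producer surplus rises by 150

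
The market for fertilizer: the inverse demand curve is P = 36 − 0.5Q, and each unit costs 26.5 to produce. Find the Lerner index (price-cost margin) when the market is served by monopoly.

The monopolist equates marginal revenue to marginal cost: 36 − Q = 26.5, so Q = 9.5. From demand, P = 31.25.
Lerner index = (P − MC)/P = (31.25 − 26.5)/31.25 = 0.152.

Lerner index = 0.152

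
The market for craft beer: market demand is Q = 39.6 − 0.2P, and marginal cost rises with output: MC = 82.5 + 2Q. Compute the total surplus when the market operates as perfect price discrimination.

Inverting demand: P = 198 − 5Q.
With perfect price discrimination, output is the efficient level Q = 16.5 (where demand meets MC), but every buyer pays their willingness to pay: CS = 0 and PS = total surplus.
TS = 952.875 (equal to competitive TS).

TS = 952.875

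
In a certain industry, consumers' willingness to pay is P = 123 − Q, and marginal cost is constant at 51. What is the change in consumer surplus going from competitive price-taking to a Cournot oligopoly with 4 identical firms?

Perfect competition: P = MC = 51, so 123 − Q = 51 and Q = 72.
CS = ½·(123 − 51)·72 = 2592.
With 4 symmetric Cournot firms, each firm's FOC gives 123 − 5q = 51, so q = 14.4, Q = 4·14.4 = 57.6, and P = 65.4.
CS = ½·(123 − 65.4)·57.6 = 1658.88.
Change in consumer surplus: 1658.88 − 2592 = −933.12.

CS falls by 933.12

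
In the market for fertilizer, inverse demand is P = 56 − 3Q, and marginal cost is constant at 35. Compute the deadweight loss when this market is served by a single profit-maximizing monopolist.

Competitive firms price at marginal cost: P = 35, giving Q = 7.
Monopoly sets MR = MC: 56 − 6Q = 35 ⇒ Q = 3.5, P = 56 − 3·3.5 = 45.5.
DWL is the triangle between Q = 3.5 and Q = 7: ½·(7 − 3.5)·(45.5 − 35) = 18.375.

DWL = 18.375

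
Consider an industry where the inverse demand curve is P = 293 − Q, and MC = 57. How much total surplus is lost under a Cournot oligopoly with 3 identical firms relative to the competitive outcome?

DWL = 1740.5

Perfect competition: P = MC = 57, so 293 − Q = 57 and Q = 236.
In a 3-firm Cournot equilibrium, symmetry and the first-order condition give q = (293 − 57)/(4) = 59. So Q = 177 and P = 116.
DWL is the triangle between Q = 177 and Q = 236: ½·(236 − 177)·(116 − 57) = 1740.5.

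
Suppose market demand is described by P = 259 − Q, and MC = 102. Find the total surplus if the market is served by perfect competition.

TS = 12324.5

Perfect competition: P = MC = 102, so 259 − Q = 102 and Q = 157.
CS = ½·(259 − 102)·157 = 12324.5; PS = (102 − 102)·157 = 0; TS = 12324.5.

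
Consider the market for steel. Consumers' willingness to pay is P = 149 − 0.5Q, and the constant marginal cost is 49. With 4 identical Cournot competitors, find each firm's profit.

In a 4-firm Cournot equilibrium, symmetry and the first-order condition give q = (149 − 49)/(2.5) = 40. So Q = 160 and P = 69.
Each firm's profit = (69 − 49)·40 = 800.

π_i = 800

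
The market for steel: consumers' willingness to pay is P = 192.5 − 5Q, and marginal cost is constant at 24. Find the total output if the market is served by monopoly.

Q = 16.85

A monopolist chooses Q where MR = MC. MR = 192.5 − 10Q; setting this equal to 24 gives Q = 16.85 and P = 108.25.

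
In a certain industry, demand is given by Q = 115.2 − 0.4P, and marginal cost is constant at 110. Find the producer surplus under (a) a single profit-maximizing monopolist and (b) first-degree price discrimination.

Inverting demand: P = 288 − 2.5Q.
Monopoly sets MR = MC: 288 − 5Q = 110 ⇒ Q = 35.6, P = 288 − 2.5·35.6 = 199.
PS = (199 − 110)·35.6 = 3168.4.
A perfectly discriminating monopolist sells every unit with P(Q) ≥ MC(Q), so output equals the competitive quantity Q = 71.2. Each buyer pays their reservation price, so CS = 0 and the firm captures all surplus.
PS = ½·(288 − 110)·71.2 = 6336.8.

Monopoly: PS = 3168.4; Perfect PD: PS = 6336.8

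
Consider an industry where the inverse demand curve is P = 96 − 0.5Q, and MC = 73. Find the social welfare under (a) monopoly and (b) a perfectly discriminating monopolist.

Monopoly sets MR = MC: 96 − Q = 73 ⇒ Q = 23, P = 96 − 0.5·23 = 84.5.
CS = ½·(96 − 84.5)·23 = 132.25; PS = (84.5 − 73)·23 = 264.5; TS = 396.75.
With perfect price discrimination, output is the efficient level Q = 46 (where demand meets MC), but every buyer pays their willingness to pay: CS = 0 and PS = total surplus.
TS = 529 (equal to competitive TS).

Monopoly: TS = 396.75; Perfect PD: TS = 529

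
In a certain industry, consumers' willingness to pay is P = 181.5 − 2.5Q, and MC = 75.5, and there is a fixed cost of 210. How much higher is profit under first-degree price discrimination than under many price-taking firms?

Competitive firms price at marginal cost: P = 75.5, giving Q = 42.4.
Profit = (75.5 − 75.5)·42.4 − 210 = −210.
A perfectly discriminating monopolist sells every unit with P(Q) ≥ MC(Q), so output equals the competitive quantity Q = 42.4. Each buyer pays their reservation price, so CS = 0 and the firm captures all surplus.
PS equals the full surplus area, 2247.2. Profit = 2247.2 − 210 = 2037.2.
Change in profit: 2037.2 − −210 = 2247.2.

π rises by 2247.2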